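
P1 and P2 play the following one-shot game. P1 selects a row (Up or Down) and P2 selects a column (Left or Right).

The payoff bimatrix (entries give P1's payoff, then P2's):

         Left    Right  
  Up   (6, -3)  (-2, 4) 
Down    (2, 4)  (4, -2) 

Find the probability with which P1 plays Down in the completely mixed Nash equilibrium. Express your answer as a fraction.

Let r be the probability that P1 plays Up. In a completely mixed equilibrium, P2 must be indifferent between Left and Right.
P2's expected payoff from Left is −3r + 4(1−r); from Right it is 4r − 2(1−r).
Setting these equal: −7r + 4 = 6r − 2, so r = 6/13.
Therefore P1 plays Down with probability 1 − 6/13 = 7/13.

7/13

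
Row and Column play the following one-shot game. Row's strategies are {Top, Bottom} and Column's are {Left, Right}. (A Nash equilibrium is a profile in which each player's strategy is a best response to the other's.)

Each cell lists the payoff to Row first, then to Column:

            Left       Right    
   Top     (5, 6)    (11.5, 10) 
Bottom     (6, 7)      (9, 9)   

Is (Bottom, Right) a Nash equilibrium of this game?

No

At (Bottom, Right), Row earns 9; switching to Top would give 11.5, so Row would deviate.
Column earns 9; switching to Left would give 7, so Column has no profitable deviation.
Since at least one player can profitably deviate, this is not a Nash equilibrium.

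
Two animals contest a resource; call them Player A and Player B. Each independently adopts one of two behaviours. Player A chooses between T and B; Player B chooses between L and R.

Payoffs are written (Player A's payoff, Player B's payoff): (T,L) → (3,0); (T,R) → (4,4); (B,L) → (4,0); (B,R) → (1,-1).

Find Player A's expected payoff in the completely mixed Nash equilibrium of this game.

13/4

First find q, the probability Player B plays L, from Player A's indifference between T and B: 3q + 4(1−q) = 4q + (1−q), giving q = 3/4.
Since Player A is indifferent in equilibrium, Player A's expected payoff equals the payoff from either row against (3/4, 1/4). Using T: 3(3/4) + 4(1/4) = 13/4.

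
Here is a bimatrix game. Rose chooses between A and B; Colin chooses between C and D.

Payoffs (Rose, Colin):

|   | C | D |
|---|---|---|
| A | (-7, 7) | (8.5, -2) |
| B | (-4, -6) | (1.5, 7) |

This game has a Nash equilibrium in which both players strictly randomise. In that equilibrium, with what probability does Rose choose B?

Let p be the probability that Rose plays A. In a completely mixed equilibrium, Colin must be indifferent between C and D.
Colin's expected payoff from C is 7p − 6(1−p); from D it is −2p + 7(1−p).
Setting these equal: 13p − 6 = −9p + 7, so p = 13/22.
Therefore Rose plays B with probability 1 − 13/22 = 9/22.

9/22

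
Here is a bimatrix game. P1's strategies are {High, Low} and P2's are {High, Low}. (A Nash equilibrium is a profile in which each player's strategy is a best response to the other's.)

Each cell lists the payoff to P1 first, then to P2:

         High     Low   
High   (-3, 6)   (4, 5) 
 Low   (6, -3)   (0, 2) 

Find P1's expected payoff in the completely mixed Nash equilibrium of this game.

First find q, the probability P2 plays High, from P1's indifference between High and Low: −3q + 4(1−q) = 6q, giving q = 4/13.
Since P1 is indifferent in equilibrium, P1's expected payoff equals the payoff from either row against (4/13, 9/13). Using High: −3(4/13) + 4(9/13) = 24/13.

24/13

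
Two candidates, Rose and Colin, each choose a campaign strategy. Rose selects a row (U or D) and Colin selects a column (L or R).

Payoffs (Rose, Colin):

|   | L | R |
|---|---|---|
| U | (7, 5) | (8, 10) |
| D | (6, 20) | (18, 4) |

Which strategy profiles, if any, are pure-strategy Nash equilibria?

(U, L): Colin prefers R (10 > 5) — not an equilibrium.
(U, R): Rose prefers D (18 > 8) — not an equilibrium.
(D, L): Rose prefers U (7 > 6) — not an equilibrium.
(D, R): Colin prefers L (20 > 4) — not an equilibrium.

none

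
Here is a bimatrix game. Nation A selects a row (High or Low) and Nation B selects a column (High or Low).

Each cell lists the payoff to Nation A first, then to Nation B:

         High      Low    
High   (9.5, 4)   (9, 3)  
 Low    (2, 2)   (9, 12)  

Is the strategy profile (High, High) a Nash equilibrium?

Yes

At (High, High), Nation A earns 9.5; switching to Low would give 2, so Nation A has no profitable deviation.
Nation B earns 4; switching to Low would give 3, so Nation B has no profitable deviation.
Neither player can gain by a unilateral deviation, so this profile is a Nash equilibrium.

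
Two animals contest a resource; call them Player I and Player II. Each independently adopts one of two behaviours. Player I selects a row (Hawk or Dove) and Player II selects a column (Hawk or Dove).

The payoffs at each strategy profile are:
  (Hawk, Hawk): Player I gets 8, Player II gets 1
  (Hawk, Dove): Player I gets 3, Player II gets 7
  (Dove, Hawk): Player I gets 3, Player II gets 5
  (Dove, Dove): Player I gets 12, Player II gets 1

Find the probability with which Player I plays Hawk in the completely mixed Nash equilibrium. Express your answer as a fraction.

Let r be the probability that Player I plays Hawk. In a completely mixed equilibrium, Player II must be indifferent between Hawk and Dove.
Player II's expected payoff from Hawk is r + 5(1−r); from Dove it is 7r + (1−r).
Setting these equal: −4r + 5 = 6r + 1, so r = 2/5.

2/5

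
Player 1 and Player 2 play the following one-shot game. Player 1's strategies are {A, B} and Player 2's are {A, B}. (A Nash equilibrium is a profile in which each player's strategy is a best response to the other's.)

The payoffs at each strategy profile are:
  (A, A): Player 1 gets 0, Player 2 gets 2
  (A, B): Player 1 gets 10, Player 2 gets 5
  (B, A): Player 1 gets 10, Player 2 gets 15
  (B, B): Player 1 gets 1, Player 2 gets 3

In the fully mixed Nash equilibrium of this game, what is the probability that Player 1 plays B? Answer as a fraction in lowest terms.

1/5

Let p be the probability that Player 1 plays A. In a completely mixed equilibrium, Player 2 must be indifferent between A and B.
Player 2's expected payoff from A is 2p + 15(1−p); from B it is 5p + 3(1−p).
Setting these equal: −13p + 15 = 2p + 3, so p = 4/5.
Therefore Player 1 plays B with probability 1 − 4/5 = 1/5.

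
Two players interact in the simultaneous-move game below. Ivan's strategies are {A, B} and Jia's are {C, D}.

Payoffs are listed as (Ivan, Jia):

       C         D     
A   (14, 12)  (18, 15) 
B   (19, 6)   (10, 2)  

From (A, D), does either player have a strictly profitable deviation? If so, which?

Ivan at (A, D) earns 18; deviating to B yields 10 — not better.
Jia earns 15; deviating to C yields 12 — not better.
Neither player can strictly improve; the profile is a Nash equilibrium.

Neither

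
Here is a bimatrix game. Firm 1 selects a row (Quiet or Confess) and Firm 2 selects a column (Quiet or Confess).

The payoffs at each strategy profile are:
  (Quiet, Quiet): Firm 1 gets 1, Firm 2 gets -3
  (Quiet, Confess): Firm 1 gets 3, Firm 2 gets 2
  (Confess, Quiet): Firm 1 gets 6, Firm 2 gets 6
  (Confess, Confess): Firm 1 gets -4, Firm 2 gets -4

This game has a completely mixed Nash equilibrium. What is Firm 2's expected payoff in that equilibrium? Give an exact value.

0

First find p, the probability Firm 1 plays Quiet, from Firm 2's indifference between Quiet and Confess: −3p + 6(1−p) = 2p − 4(1−p), giving p = 2/3.
Since Firm 2 is indifferent in equilibrium, Firm 2's expected payoff equals the payoff from either column against (2/3, 1/3). Using Quiet: −3(2/3) + 6(1/3) = 0.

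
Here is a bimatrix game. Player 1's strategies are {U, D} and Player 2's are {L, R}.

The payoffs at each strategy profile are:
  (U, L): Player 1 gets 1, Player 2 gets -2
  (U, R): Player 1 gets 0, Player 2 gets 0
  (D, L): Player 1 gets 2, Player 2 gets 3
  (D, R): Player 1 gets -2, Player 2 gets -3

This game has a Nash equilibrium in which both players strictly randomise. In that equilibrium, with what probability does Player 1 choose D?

1/4

Let r be the probability that Player 1 plays U. In a completely mixed equilibrium, Player 2 must be indifferent between L and R.
Player 2's expected payoff from L is −2r + 3(1−r); from R it is −3(1−r).
Setting these equal: −5r + 3 = 3r − 3, so r = 3/4.
Therefore Player 1 plays D with probability 1 − 3/4 = 1/4.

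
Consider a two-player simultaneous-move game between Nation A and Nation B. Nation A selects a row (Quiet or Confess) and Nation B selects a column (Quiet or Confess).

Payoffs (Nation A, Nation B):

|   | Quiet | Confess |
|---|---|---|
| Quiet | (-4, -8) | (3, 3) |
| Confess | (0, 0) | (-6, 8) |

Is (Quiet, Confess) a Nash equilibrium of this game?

At (Quiet, Confess), Nation A earns 3; switching to Confess would give -6, so Nation A has no profitable deviation.
Nation B earns 3; switching to Quiet would give -8, so Nation B has no profitable deviation.
Neither player can gain by a unilateral deviation, so this profile is a Nash equilibrium.

Yes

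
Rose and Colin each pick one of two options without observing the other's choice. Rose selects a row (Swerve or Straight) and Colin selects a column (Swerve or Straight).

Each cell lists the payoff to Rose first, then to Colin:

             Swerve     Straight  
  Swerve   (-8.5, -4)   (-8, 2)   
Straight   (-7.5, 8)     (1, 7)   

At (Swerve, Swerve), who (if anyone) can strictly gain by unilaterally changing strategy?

Both

Rose at (Swerve, Swerve) earns -8.5; deviating to Straight yields -7.5 — a strict improvement.
Colin earns -4; deviating to Straight yields 2 — a strict improvement.
Both Rose and Colin have strictly profitable deviations.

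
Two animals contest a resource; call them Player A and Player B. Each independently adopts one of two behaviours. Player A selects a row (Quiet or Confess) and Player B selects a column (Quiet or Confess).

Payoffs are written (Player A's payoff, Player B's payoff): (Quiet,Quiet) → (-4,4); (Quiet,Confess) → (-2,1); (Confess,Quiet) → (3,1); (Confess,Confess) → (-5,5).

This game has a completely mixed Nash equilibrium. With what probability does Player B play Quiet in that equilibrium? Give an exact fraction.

3/10

Let y be the probability that Player B plays Quiet. In a completely mixed equilibrium, Player A must be indifferent between Quiet and Confess.
Player A's expected payoff from Quiet is −4y − 2(1−y); from Confess it is 3y − 5(1−y).
Setting these equal: −2y − 2 = 8y − 5, so y = 3/10.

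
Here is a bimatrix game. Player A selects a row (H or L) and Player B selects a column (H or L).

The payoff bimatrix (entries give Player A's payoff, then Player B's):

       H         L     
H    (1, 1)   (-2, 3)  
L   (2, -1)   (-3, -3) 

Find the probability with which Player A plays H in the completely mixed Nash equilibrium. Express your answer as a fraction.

Let p be the probability that Player A plays H. In a completely mixed equilibrium, Player B must be indifferent between H and L.
Player B's expected payoff from H is p − (1−p); from L it is 3p − 3(1−p).
Setting these equal: 2p − 1 = 6p − 3, so p = 1/2.

1/2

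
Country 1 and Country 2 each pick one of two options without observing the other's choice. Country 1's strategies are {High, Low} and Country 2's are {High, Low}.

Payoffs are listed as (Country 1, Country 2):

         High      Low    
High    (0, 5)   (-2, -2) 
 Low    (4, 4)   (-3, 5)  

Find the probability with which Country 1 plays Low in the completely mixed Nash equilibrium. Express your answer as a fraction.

7/8

Let x be the probability that Country 1 plays High. In a completely mixed equilibrium, Country 2 must be indifferent between High and Low.
Country 2's expected payoff from High is 5x + 4(1−x); from Low it is −2x + 5(1−x).
Setting these equal: x + 4 = −7x + 5, so x = 1/8.
Therefore Country 1 plays Low with probability 1 − 1/8 = 7/8.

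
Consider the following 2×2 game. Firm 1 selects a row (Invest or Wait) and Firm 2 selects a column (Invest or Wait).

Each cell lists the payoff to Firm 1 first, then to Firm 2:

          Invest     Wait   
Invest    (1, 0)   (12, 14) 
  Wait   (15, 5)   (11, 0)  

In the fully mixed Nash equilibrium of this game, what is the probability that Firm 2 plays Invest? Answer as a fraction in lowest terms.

Let q be the probability that Firm 2 plays Invest. In a completely mixed equilibrium, Firm 1 must be indifferent between Invest and Wait.
Firm 1's expected payoff from Invest is q + 12(1−q); from Wait it is 15q + 11(1−q).
Setting these equal: −11q + 12 = 4q + 11, so q = 1/15.

1/15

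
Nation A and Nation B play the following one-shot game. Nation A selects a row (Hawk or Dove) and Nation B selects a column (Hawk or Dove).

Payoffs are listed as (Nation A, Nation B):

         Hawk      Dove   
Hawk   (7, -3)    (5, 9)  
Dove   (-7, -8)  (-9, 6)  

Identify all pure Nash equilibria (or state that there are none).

(Hawk, Dove)

(Hawk, Hawk): Nation B prefers Dove (9 > -3) — not an equilibrium.
(Hawk, Dove): Nation A gets 5 ≥ -9 from Dove, and Nation B gets 9 ≥ -3 from Hawk — Nash equilibrium.
(Dove, Hawk): Nation A prefers Hawk (7 > -7); Nation B prefers Dove (6 > -8) — not an equilibrium.
(Dove, Dove): Nation A prefers Hawk (5 > -9) — not an equilibrium.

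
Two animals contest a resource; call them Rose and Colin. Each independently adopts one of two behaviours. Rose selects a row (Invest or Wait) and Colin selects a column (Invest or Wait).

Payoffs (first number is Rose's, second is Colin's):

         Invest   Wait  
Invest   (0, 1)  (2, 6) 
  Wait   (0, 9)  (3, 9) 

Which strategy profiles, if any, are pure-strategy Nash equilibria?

(Wait, Invest) and (Wait, Wait)

(Invest, Invest): Colin prefers Wait (6 > 1) — not an equilibrium.
(Invest, Wait): Rose prefers Wait (3 > 2) — not an equilibrium.
(Wait, Invest): Rose gets 0 ≥ 0 from Invest, and Colin gets 9 ≥ 9 from Wait — Nash equilibrium.
(Wait, Wait): Rose gets 3 ≥ 2 from Invest, and Colin gets 9 ≥ 9 from Invest — Nash equilibrium.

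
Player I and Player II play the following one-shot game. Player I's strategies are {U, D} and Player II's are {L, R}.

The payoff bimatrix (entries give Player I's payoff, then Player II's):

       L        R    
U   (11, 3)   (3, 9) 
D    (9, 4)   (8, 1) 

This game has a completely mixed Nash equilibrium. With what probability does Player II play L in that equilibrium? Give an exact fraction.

Let c be the probability that Player II plays L. In a completely mixed equilibrium, Player I must be indifferent between U and D.
Player I's expected payoff from U is 11c + 3(1−c); from D it is 9c + 8(1−c).
Setting these equal: 8c + 3 = c + 8, so c = 5/7.

5/7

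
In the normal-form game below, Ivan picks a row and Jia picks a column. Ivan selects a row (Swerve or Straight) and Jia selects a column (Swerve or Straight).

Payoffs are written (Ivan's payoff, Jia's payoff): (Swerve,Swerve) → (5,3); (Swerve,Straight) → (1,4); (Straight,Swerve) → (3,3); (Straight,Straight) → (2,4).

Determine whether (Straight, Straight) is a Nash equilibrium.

Yes

At (Straight, Straight), Ivan earns 2; switching to Swerve would give 1, so Ivan has no profitable deviation.
Jia earns 4; switching to Swerve would give 3, so Jia has no profitable deviation.
Neither player can gain by a unilateral deviation, so this profile is a Nash equilibrium.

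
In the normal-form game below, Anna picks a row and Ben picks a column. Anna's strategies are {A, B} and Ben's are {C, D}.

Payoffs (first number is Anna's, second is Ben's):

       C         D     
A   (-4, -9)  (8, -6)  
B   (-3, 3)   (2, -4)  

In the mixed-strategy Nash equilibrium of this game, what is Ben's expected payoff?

First find p, the probability Anna plays A, from Ben's indifference between C and D: −9p + 3(1−p) = −6p − 4(1−p), giving p = 7/10.
Since Ben is indifferent in equilibrium, Ben's expected payoff equals the payoff from either column against (7/10, 3/10). Using C: −9(7/10) + 3(3/10) = -27/5.

-27/5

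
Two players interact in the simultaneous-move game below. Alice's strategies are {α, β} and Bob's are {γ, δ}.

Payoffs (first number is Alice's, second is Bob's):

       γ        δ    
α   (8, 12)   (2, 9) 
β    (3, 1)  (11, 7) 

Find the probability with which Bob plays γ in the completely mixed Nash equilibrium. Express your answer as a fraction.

9/14

Let c be the probability that Bob plays γ. In a completely mixed equilibrium, Alice must be indifferent between α and β.
Alice's expected payoff from α is 8c + 2(1−c); from β it is 3c + 11(1−c).
Setting these equal: 6c + 2 = −8c + 11, so c = 9/14.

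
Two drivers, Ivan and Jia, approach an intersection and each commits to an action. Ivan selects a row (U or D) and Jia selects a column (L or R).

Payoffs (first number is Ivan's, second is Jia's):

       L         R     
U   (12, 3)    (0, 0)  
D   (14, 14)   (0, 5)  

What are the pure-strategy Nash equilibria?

(D, L)

(U, L): Ivan prefers D (14 > 12) — not an equilibrium.
(U, R): Jia prefers L (3 > 0) — not an equilibrium.
(D, L): Ivan gets 14 ≥ 12 from U, and Jia gets 14 ≥ 5 from R — Nash equilibrium.
(D, R): Jia prefers L (14 > 5) — not an equilibrium.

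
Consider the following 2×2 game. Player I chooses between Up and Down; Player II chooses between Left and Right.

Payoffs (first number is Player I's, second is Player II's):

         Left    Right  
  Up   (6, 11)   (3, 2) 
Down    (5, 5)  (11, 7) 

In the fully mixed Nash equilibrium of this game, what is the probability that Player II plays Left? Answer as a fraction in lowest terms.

Let q be the probability that Player II plays Left. In a completely mixed equilibrium, Player I must be indifferent between Up and Down.
Player I's expected payoff from Up is 6q + 3(1−q); from Down it is 5q + 11(1−q).
Setting these equal: 3q + 3 = −6q + 11, so q = 8/9.

8/9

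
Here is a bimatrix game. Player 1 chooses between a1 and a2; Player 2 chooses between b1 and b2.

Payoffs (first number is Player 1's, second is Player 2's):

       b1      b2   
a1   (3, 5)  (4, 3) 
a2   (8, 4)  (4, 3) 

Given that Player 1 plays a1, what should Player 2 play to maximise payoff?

Against a1, Player 2 earns 5 from b1 and 3 from b2.
So b1 is the best response.

b1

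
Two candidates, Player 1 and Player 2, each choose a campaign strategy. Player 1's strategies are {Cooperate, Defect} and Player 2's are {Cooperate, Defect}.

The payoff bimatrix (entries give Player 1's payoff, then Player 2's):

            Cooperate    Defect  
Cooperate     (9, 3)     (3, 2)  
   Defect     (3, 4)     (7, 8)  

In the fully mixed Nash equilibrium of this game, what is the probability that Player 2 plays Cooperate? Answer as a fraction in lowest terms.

2/5

Let c be the probability that Player 2 plays Cooperate. In a completely mixed equilibrium, Player 1 must be indifferent between Cooperate and Defect.
Player 1's expected payoff from Cooperate is 9c + 3(1−c); from Defect it is 3c + 7(1−c).
Setting these equal: 6c + 3 = −4c + 7, so c = 2/5.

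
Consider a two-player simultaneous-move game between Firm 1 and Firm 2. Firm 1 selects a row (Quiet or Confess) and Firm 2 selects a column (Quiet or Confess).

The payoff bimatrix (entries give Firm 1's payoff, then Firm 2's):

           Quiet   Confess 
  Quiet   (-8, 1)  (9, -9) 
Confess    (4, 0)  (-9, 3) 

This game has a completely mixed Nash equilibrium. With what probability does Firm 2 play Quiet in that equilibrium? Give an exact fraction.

3/5

Let c be the probability that Firm 2 plays Quiet. In a completely mixed equilibrium, Firm 1 must be indifferent between Quiet and Confess.
Firm 1's expected payoff from Quiet is −8c + 9(1−c); from Confess it is 4c − 9(1−c).
Setting these equal: −17c + 9 = 13c − 9, so c = 3/5.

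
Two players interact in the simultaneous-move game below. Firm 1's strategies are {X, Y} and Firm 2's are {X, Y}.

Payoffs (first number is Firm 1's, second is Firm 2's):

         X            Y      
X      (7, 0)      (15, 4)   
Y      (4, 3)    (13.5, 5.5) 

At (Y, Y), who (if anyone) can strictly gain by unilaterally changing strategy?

Firm 1

Firm 1 at (Y, Y) earns 13.5; deviating to X yields 15 — a strict improvement.
Firm 2 earns 5.5; deviating to X yields 3 — not better.
Only Firm 1 has a strictly profitable deviation.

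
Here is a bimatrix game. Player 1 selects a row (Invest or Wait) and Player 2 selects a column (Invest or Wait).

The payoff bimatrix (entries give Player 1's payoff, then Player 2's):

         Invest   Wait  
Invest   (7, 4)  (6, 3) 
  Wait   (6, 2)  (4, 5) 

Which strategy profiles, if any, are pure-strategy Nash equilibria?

(Invest, Invest)

(Invest, Invest): Player 1 gets 7 ≥ 6 from Wait, and Player 2 gets 4 ≥ 3 from Wait — Nash equilibrium.
(Invest, Wait): Player 2 prefers Invest (4 > 3) — not an equilibrium.
(Wait, Invest): Player 1 prefers Invest (7 > 6); Player 2 prefers Wait (5 > 2) — not an equilibrium.
(Wait, Wait): Player 1 prefers Invest (6 > 4) — not an equilibrium.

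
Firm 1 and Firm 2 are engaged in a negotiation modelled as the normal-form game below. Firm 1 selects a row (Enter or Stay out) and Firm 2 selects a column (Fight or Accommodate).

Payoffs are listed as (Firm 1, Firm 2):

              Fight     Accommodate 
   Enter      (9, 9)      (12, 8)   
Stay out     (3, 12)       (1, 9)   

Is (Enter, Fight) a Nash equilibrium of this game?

Yes

At (Enter, Fight), Firm 1 earns 9; switching to Stay out would give 3, so Firm 1 has no profitable deviation.
Firm 2 earns 9; switching to Accommodate would give 8, so Firm 2 has no profitable deviation.
Neither player can gain by a unilateral deviation, so this profile is a Nash equilibrium.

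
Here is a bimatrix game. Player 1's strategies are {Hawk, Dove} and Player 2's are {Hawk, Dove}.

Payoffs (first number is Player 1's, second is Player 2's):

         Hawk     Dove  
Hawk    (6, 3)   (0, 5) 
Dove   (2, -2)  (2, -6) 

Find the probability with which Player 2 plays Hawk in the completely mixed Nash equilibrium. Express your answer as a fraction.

1/3

Let c be the probability that Player 2 plays Hawk. In a completely mixed equilibrium, Player 1 must be indifferent between Hawk and Dove.
Player 1's expected payoff from Hawk is 6c; from Dove it is 2c + 2(1−c).
Setting these equal: 6c = 2, so c = 1/3.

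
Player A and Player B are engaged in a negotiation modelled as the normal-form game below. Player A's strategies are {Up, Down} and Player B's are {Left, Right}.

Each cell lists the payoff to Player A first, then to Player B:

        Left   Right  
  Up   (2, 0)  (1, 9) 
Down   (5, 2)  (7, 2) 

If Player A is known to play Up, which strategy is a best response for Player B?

Against Up, Player B earns 0 from Left and 9 from Right.
So Right is the best response.

Right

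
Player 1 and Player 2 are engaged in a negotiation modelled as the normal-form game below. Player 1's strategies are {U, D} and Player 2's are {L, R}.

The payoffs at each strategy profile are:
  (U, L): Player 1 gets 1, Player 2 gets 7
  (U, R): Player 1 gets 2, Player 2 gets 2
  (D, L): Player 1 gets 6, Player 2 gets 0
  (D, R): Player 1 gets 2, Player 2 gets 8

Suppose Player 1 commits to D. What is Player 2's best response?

R

Against D, Player 2 earns 0 from L and 8 from R.
So R is the best response.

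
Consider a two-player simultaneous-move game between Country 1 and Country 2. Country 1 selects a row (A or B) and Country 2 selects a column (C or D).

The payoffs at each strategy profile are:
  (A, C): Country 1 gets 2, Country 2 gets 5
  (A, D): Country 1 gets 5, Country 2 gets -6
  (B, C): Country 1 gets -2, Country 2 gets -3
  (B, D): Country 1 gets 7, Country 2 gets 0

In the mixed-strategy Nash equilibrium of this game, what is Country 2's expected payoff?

First find p, the probability Country 1 plays A, from Country 2's indifference between C and D: 5p − 3(1−p) = −6p, giving p = 3/14.
Since Country 2 is indifferent in equilibrium, Country 2's expected payoff equals the payoff from either column against (3/14, 11/14). Using C: 5(3/14) − 3(11/14) = -9/7.

-9/7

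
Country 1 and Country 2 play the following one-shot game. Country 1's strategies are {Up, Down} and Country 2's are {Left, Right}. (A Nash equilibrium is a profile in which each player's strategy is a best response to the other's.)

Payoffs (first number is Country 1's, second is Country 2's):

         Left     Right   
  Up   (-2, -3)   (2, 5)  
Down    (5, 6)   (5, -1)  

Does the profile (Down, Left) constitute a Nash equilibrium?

At (Down, Left), Country 1 earns 5; switching to Up would give -2, so Country 1 has no profitable deviation.
Country 2 earns 6; switching to Right would give -1, so Country 2 has no profitable deviation.
Neither player can gain by a unilateral deviation, so this profile is a Nash equilibrium.

Yes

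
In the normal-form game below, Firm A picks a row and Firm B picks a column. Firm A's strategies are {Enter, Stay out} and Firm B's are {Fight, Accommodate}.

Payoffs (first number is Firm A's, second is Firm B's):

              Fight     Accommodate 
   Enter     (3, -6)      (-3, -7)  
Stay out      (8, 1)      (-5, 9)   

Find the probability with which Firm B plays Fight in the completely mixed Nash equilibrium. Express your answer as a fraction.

Let c be the probability that Firm B plays Fight. In a completely mixed equilibrium, Firm A must be indifferent between Enter and Stay out.
Firm A's expected payoff from Enter is 3c − 3(1−c); from Stay out it is 8c − 5(1−c).
Setting these equal: 6c − 3 = 13c − 5, so c = 2/7.

2/7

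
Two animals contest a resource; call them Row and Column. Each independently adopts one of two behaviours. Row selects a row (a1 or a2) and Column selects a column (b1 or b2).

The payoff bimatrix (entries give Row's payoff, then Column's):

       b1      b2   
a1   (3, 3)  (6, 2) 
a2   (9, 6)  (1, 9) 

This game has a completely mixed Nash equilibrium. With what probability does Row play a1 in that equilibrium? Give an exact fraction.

Let x be the probability that Row plays a1. In a completely mixed equilibrium, Column must be indifferent between b1 and b2.
Column's expected payoff from b1 is 3x + 6(1−x); from b2 it is 2x + 9(1−x).
Setting these equal: −3x + 6 = −7x + 9, so x = 3/4.

3/4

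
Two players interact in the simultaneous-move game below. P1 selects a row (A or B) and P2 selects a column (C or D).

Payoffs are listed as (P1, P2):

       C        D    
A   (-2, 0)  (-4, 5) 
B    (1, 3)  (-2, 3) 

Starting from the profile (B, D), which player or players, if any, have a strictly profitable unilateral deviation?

P1 at (B, D) earns -2; deviating to A yields -4 — not better.
P2 earns 3; deviating to C yields 3 — not better.
Neither player can strictly improve; the profile is a Nash equilibrium.

Neither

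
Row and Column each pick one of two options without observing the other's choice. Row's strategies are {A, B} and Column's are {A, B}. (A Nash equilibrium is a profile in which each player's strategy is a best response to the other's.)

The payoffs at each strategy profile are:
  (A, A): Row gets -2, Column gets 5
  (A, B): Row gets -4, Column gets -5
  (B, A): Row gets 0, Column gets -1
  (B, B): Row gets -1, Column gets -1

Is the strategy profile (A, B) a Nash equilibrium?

No

At (A, B), Row earns -4; switching to B would give -1, so Row would deviate.
Column earns -5; switching to A would give 5, so Column would deviate.
Since at least one player can profitably deviate, this is not a Nash equilibrium.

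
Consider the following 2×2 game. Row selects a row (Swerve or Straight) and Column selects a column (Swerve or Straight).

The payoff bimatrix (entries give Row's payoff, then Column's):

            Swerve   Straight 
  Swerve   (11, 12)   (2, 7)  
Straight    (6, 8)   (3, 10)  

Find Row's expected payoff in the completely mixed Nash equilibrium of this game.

7/2

First find y, the probability Column plays Swerve, from Row's indifference between Swerve and Straight: 11y + 2(1−y) = 6y + 3(1−y), giving y = 1/6.
Since Row is indifferent in equilibrium, Row's expected payoff equals the payoff from either row against (1/6, 5/6). Using Swerve: 11(1/6) + 2(5/6) = 7/2.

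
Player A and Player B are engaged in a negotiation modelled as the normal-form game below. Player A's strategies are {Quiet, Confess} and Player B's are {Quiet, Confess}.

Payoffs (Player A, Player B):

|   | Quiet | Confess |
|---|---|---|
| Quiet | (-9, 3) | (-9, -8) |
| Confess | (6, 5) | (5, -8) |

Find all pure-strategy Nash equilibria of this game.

(Confess, Quiet)

(Quiet, Quiet): Player A prefers Confess (6 > -9) — not an equilibrium.
(Quiet, Confess): Player A prefers Confess (5 > -9); Player B prefers Quiet (3 > -8) — not an equilibrium.
(Confess, Quiet): Player A gets 6 ≥ -9 from Quiet, and Player B gets 5 ≥ -8 from Confess — Nash equilibrium.
(Confess, Confess): Player B prefers Quiet (5 > -8) — not an equilibrium.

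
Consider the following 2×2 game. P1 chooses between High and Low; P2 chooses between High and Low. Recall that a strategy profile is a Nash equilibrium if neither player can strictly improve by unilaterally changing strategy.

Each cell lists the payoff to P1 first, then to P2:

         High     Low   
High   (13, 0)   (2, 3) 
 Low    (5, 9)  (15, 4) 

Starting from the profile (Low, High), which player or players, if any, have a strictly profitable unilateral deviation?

P1 at (Low, High) earns 5; deviating to High yields 13 — a strict improvement.
P2 earns 9; deviating to Low yields 4 — not better.
Only P1 has a strictly profitable deviation.

P1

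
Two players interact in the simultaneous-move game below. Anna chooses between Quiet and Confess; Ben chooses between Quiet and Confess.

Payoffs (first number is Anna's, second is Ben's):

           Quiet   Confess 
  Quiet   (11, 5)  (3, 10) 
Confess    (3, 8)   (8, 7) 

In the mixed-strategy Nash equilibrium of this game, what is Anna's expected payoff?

First find q, the probability Ben plays Quiet, from Anna's indifference between Quiet and Confess: 11q + 3(1−q) = 3q + 8(1−q), giving q = 5/13.
Since Anna is indifferent in equilibrium, Anna's expected payoff equals the payoff from either row against (5/13, 8/13). Using Quiet: 11(5/13) + 3(8/13) = 79/13.

79/13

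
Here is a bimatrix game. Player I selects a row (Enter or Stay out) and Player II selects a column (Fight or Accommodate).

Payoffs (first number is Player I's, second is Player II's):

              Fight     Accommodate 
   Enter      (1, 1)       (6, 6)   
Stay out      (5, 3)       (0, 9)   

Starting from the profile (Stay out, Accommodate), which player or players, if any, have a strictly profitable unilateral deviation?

Player I

Player I at (Stay out, Accommodate) earns 0; deviating to Enter yields 6 — a strict improvement.
Player II earns 9; deviating to Fight yields 3 — not better.
Only Player I has a strictly profitable deviation.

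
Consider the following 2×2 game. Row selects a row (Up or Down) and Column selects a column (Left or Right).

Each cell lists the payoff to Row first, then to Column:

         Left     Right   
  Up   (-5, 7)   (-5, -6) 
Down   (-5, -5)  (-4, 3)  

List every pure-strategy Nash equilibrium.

(Up, Left): Row gets -5 ≥ -5 from Down, and Column gets 7 ≥ -6 from Right — Nash equilibrium.
(Up, Right): Row prefers Down (-4 > -5); Column prefers Left (7 > -6) — not an equilibrium.
(Down, Left): Column prefers Right (3 > -5) — not an equilibrium.
(Down, Right): Row gets -4 ≥ -5 from Up, and Column gets 3 ≥ -5 from Left — Nash equilibrium.

(Up, Left) and (Down, Right)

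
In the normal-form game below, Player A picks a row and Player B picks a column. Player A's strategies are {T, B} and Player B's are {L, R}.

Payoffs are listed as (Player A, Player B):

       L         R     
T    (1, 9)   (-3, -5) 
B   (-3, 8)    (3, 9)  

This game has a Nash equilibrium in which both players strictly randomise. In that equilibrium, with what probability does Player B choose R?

Let y be the probability that Player B plays L. In a completely mixed equilibrium, Player A must be indifferent between T and B.
Player A's expected payoff from T is y − 3(1−y); from B it is −3y + 3(1−y).
Setting these equal: 4y − 3 = −6y + 3, so y = 3/5.
Therefore Player B plays R with probability 1 − 3/5 = 2/5.

2/5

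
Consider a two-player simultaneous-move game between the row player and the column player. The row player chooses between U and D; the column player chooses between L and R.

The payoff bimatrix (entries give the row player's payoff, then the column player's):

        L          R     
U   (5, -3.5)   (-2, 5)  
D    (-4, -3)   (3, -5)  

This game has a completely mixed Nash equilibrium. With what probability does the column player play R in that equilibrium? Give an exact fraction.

Let q be the probability that the column player plays L. In a completely mixed equilibrium, the row player must be indifferent between U and D.
The row player's expected payoff from U is 5q − 2(1−q); from D it is −4q + 3(1−q).
Setting these equal: 7q − 2 = −7q + 3, so q = 5/14.
Therefore the column player plays R with probability 1 − 5/14 = 9/14.

9/14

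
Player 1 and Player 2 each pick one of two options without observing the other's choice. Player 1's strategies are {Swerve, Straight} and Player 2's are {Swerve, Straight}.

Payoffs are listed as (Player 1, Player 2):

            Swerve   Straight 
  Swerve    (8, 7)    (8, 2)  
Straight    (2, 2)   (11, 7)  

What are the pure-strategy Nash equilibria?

(Swerve, Swerve) and (Straight, Straight)

(Swerve, Swerve): Player 1 gets 8 ≥ 2 from Straight, and Player 2 gets 7 ≥ 2 from Straight — Nash equilibrium.
(Swerve, Straight): Player 1 prefers Straight (11 > 8); Player 2 prefers Swerve (7 > 2) — not an equilibrium.
(Straight, Swerve): Player 1 prefers Swerve (8 > 2); Player 2 prefers Straight (7 > 2) — not an equilibrium.
(Straight, Straight): Player 1 gets 11 ≥ 8 from Swerve, and Player 2 gets 7 ≥ 2 from Swerve — Nash equilibrium.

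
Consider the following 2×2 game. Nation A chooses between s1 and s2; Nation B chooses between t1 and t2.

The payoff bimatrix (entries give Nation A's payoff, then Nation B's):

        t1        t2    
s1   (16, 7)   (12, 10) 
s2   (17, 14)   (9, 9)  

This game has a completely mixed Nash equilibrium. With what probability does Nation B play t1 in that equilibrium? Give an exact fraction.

3/4

Let c be the probability that Nation B plays t1. In a completely mixed equilibrium, Nation A must be indifferent between s1 and s2.
Nation A's expected payoff from s1 is 16c + 12(1−c); from s2 it is 17c + 9(1−c).
Setting these equal: 4c + 12 = 8c + 9, so c = 3/4.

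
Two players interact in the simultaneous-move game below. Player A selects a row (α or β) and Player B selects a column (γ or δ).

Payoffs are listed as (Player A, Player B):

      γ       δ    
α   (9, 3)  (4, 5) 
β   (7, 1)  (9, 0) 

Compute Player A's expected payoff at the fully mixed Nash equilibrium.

53/7

First find q, the probability Player B plays γ, from Player A's indifference between α and β: 9q + 4(1−q) = 7q + 9(1−q), giving q = 5/7.
Since Player A is indifferent in equilibrium, Player A's expected payoff equals the payoff from either row against (5/7, 2/7). Using α: 9(5/7) + 4(2/7) = 53/7.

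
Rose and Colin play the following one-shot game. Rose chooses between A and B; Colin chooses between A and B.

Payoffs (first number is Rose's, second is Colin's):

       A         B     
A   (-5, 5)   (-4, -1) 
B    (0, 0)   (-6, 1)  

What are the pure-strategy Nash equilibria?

none

(A, A): Rose prefers B (0 > -5) — not an equilibrium.
(A, B): Colin prefers A (5 > -1) — not an equilibrium.
(B, A): Colin prefers B (1 > 0) — not an equilibrium.
(B, B): Rose prefers A (-4 > -6) — not an equilibrium.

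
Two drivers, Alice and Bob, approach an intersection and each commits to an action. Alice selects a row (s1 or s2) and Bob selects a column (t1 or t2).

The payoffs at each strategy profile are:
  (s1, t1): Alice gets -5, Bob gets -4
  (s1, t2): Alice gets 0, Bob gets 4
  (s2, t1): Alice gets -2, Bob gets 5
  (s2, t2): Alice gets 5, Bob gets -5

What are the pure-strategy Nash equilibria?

(s2, t1)

(s1, t1): Alice prefers s2 (-2 > -5); Bob prefers t2 (4 > -4) — not an equilibrium.
(s1, t2): Alice prefers s2 (5 > 0) — not an equilibrium.
(s2, t1): Alice gets -2 ≥ -5 from s1, and Bob gets 5 ≥ -5 from t2 — Nash equilibrium.
(s2, t2): Bob prefers t1 (5 > -5) — not an equilibrium.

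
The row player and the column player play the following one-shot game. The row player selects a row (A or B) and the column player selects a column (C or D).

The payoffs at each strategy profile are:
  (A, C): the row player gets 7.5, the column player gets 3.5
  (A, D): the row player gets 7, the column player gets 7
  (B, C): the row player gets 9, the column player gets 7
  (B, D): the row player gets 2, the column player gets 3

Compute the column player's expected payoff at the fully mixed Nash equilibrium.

77/15

First find x, the probability the row player plays A, from the column player's indifference between C and D: 3.5x + 7(1−x) = 7x + 3(1−x), giving x = 8/15.
Since the column player is indifferent in equilibrium, the column player's expected payoff equals the payoff from either column against (8/15, 7/15). Using C: 3.5(8/15) + 7(7/15) = 77/15.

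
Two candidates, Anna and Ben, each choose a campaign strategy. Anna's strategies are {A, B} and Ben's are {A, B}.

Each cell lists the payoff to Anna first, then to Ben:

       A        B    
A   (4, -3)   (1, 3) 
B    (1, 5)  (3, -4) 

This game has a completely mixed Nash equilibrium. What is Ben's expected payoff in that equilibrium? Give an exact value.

1/5

First find p, the probability Anna plays A, from Ben's indifference between A and B: −3p + 5(1−p) = 3p − 4(1−p), giving p = 3/5.
Since Ben is indifferent in equilibrium, Ben's expected payoff equals the payoff from either column against (3/5, 2/5). Using A: −3(3/5) + 5(2/5) = 1/5.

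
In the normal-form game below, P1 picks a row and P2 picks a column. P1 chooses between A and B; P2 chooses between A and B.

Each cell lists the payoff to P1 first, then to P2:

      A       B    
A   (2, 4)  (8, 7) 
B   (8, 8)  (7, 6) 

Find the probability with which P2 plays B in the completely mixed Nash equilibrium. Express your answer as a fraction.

Let y be the probability that P2 plays A. In a completely mixed equilibrium, P1 must be indifferent between A and B.
P1's expected payoff from A is 2y + 8(1−y); from B it is 8y + 7(1−y).
Setting these equal: −6y + 8 = y + 7, so y = 1/7.
Therefore P2 plays B with probability 1 − 1/7 = 6/7.

6/7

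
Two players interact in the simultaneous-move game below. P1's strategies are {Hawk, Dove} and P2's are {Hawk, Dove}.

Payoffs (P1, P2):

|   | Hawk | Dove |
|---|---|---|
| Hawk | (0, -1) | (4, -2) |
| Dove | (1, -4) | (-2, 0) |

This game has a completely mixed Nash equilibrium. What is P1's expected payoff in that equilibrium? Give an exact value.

First find q, the probability P2 plays Hawk, from P1's indifference between Hawk and Dove: 4(1−q) = q − 2(1−q), giving q = 6/7.
Since P1 is indifferent in equilibrium, P1's expected payoff equals the payoff from either row against (6/7, 1/7). Using Hawk: 4(1/7) = 4/7.

4/7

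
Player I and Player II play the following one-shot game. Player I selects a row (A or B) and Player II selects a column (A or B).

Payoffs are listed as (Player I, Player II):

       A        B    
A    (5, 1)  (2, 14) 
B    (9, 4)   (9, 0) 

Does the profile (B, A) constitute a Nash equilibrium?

Yes

At (B, A), Player I earns 9; switching to A would give 5, so Player I has no profitable deviation.
Player II earns 4; switching to B would give 0, so Player II has no profitable deviation.
Neither player can gain by a unilateral deviation, so this profile is a Nash equilibrium.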